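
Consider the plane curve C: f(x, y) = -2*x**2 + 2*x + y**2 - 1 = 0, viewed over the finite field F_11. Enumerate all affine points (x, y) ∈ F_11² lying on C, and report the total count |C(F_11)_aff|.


Affine F_11-points: {(0, 1), (0, 10), (1, 1), (1, 10), (2, 4), (2, 7), (4, 5), (4, 6), (8, 5), (8, 6), (10, 4), (10, 7)}; count = 12.

For each of the 121 pairs (x, y) ∈ F_11², evaluate f(x, y) mod 11. Record the zeros.
  x = 0: [0↦10, 1↦0, 2↦3, 3↦8, 4↦4, 5↦2, 6↦2, 7↦4, 8↦8, 9↦3, 10↦0]  zeros at y ∈ {1, 10}
  x = 1: [0↦10, 1↦0, 2↦3, 3↦8, 4↦4, 5↦2, 6↦2, 7↦4, 8↦8, 9↦3, 10↦0]  zeros at y ∈ {1, 10}
  x = 2: [0↦6, 1↦7, 2↦10, 3↦4, 4↦0, 5↦9, 6↦9, 7↦0, 8↦4, 9↦10, 10↦7]  zeros at y ∈ {4, 7}
  x = 3: [0↦9, 1↦10, 2↦2, 3↦7, 4↦3, 5↦1, 6↦1, 7↦3, 8↦7, 9↦2, 10↦10]  zeros at y ∈ ∅
  x = 4: [0↦8, 1↦9, 2↦1, 3↦6, 4↦2, 5↦0, 6↦0, 7↦2, 8↦6, 9↦1, 10↦9]  zeros at y ∈ {5, 6}
  x = 5: [0↦3, 1↦4, 2↦7, 3↦1, 4↦8, 5↦6, 6↦6, 7↦8, 8↦1, 9↦7, 10↦4]  zeros at y ∈ ∅
  x = 6: [0↦5, 1↦6, 2↦9, 3↦3, 4↦10, 5↦8, 6↦8, 7↦10, 8↦3, 9↦9, 10↦6]  zeros at y ∈ ∅
  x = 7: [0↦3, 1↦4, 2↦7, 3↦1, 4↦8, 5↦6, 6↦6, 7↦8, 8↦1, 9↦7, 10↦4]  zeros at y ∈ ∅
  x = 8: [0↦8, 1↦9, 2↦1, 3↦6, 4↦2, 5↦0, 6↦0, 7↦2, 8↦6, 9↦1, 10↦9]  zeros at y ∈ {5, 6}
  x = 9: [0↦9, 1↦10, 2↦2, 3↦7, 4↦3, 5↦1, 6↦1, 7↦3, 8↦7, 9↦2, 10↦10]  zeros at y ∈ ∅
  x = 10: [0↦6, 1↦7, 2↦10, 3↦4, 4↦0, 5↦9, 6↦9, 7↦0, 8↦4, 9↦10, 10↦7]  zeros at y ∈ {4, 7}
Collecting zeros: affine points = {(0, 1), (0, 10), (1, 1), (1, 10), (2, 4), (2, 7), (4, 5), (4, 6), (8, 5), (8, 6), (10, 4), (10, 7)}.
Total count |C(F_11)_aff| = 12.


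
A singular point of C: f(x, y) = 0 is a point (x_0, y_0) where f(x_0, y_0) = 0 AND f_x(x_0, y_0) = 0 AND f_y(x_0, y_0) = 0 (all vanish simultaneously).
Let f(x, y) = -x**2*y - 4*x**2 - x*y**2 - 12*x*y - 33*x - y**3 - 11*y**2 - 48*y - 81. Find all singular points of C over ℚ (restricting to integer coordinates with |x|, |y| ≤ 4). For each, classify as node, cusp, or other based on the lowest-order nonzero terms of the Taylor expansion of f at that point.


Singular points: {(-3, -3)}; classification: node.

Compute partial derivatives:
  f_x = -2*x*y - 8*x - y**2 - 12*y - 33.
  f_y = -x**2 - 2*x*y - 12*x - 3*y**2 - 22*y - 48.
Scan x_0 ∈ {−4, ..., 4}. For each x_0, f_y(x_0, y) is a polynomial in y; find its integer roots y ∈ {−4, ..., 4}, then test f_x and f at those candidates.
  x = -4: f_y(-4, y) = -3*y**2 - 14*y - 16; vanishes at y ∈ {-2}. (-4, -2): f_x = 3 ≠ 0.
  x = -3: f_y(-3, y) = -3*y**2 - 16*y - 21; vanishes at y ∈ {-3}. (-3, -3): f_x = 0, f = 0 — SINGULAR.
  x = -2: f_y(-2, y) = -3*y**2 - 18*y - 28; no integer root y with |y| ≤ 4.
  x = -1: f_y(-1, y) = -3*y**2 - 20*y - 37; no integer root y with |y| ≤ 4.
  x = 0: f_y(0, y) = -3*y**2 - 22*y - 48; no integer root y with |y| ≤ 4.
  x = 1: f_y(1, y) = -3*y**2 - 24*y - 61; no integer root y with |y| ≤ 4.
  x = 2: f_y(2, y) = -3*y**2 - 26*y - 76; no integer root y with |y| ≤ 4.
  x = 3: f_y(3, y) = -3*y**2 - 28*y - 93; no integer root y with |y| ≤ 4.
  x = 4: f_y(4, y) = -3*y**2 - 30*y - 112; no integer root y with |y| ≤ 4.
Only singular point on the grid: (-3, -3).
Classify: substitute x = -3 + u, y = -3 + v and expand: f = -u**2*v - u**2 - u*v**2 - v**3 + v**2.
No constant or linear terms (consistent with a singular point). Quadratic part: -u**2 + v**2. Cubic part: -u**2*v - u*v**2 - v**3.
The quadratic part v**2 - u**2 = (v − u)(v + u) splits into two distinct linear factors, so there are two distinct tangent lines y − -3 = ±(x − -3) — this is a node (ordinary double point).
Classification: node.


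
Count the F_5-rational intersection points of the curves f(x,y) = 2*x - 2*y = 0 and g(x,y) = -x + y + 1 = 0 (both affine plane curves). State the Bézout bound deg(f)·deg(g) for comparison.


Common zeros: ∅; count = 0; Bézout bound = 1.

deg(f) = 1, deg(g) = 1, so Bézout bound = 1.
Scan x ∈ F_5. For each x, list the y ∈ F_5 with f(x, y) ≡ 0 and those with g(x, y) ≡ 0 (mod 5); the common zeros in that column are the intersection.
  x = 0: f ≡ 0 at y ∈ {0}; g ≡ 0 at y ∈ {4}; common: ∅.
  x = 1: f ≡ 0 at y ∈ {1}; g ≡ 0 at y ∈ {0}; common: ∅.
  x = 2: f ≡ 0 at y ∈ {2}; g ≡ 0 at y ∈ {1}; common: ∅.
  x = 3: f ≡ 0 at y ∈ {3}; g ≡ 0 at y ∈ {2}; common: ∅.
  x = 4: f ≡ 0 at y ∈ {4}; g ≡ 0 at y ∈ {3}; common: ∅.
Collecting: common zeros = ∅, so the count is 0.
Comparison with the Bézout bound: 0 ≤ 1 = deg(f)·deg(g), as expected for curves with no common component (the affine F_5-count falls short of the bound because intersections may lie at infinity, over extension fields, or carry multiplicity).


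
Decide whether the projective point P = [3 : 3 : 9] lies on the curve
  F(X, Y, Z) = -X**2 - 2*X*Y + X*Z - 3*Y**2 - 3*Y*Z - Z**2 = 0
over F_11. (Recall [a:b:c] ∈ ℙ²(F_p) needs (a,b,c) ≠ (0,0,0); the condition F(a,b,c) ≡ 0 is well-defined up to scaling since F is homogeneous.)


F(3,3,9) ≡ 9 (mod 11); P is NOT on the curve.

Evaluate F(3, 3, 9) term-by-term (mod 11).
  -X**2 ↦ -1·9·1·1 = -9
  -2*X*Y ↦ -2·3·3·1 = -18
  X*Z ↦ 1·3·1·9 = 27
  -3*Y**2 ↦ -3·1·9·1 = -27
  -3*Y*Z ↦ -3·1·3·9 = -81
  -Z**2 ↦ -1·1·1·81 = -81
Sum: F(3, 3, 9) = (-9) + (-18) + (27) + (-27) + (-81) + (-81) = -189.
Reducing mod 11: -189 ≡ 9 (mod 11).
Since F(a, b, c) ≡ 9 ≠ 0 (mod 11), P does NOT lie on the curve.


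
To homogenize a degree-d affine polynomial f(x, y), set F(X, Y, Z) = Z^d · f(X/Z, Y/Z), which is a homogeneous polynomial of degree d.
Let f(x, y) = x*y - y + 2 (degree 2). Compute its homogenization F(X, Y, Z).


F(X, Y, Z) = X*Y - Y*Z + 2*Z**2

deg(f) = 2.
Substitute x = X/Z, y = Y/Z into f, then multiply by Z^2.
  monomial 1·x^1·y^1 ↦ 1·X^1·Y^1·Z^0.
  monomial -1·x^0·y^1 ↦ -1·X^0·Y^1·Z^1.
  monomial 2·x^0·y^0 ↦ 2·X^0·Y^0·Z^2.
Collecting: F(X, Y, Z) = X*Y - Y*Z + 2*Z**2.


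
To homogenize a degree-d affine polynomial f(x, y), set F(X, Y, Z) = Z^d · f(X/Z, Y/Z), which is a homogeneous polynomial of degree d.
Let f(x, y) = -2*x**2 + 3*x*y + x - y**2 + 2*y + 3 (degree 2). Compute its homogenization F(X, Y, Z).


F(X, Y, Z) = -2*X**2 + 3*X*Y + X*Z - Y**2 + 2*Y*Z + 3*Z**2

deg(f) = 2.
Substitute x = X/Z, y = Y/Z into f, then multiply by Z^2.
  monomial -2·x^2·y^0 ↦ -2·X^2·Y^0·Z^0.
  monomial 3·x^1·y^1 ↦ 3·X^1·Y^1·Z^0.
  monomial 1·x^1·y^0 ↦ 1·X^1·Y^0·Z^1.
  monomial -1·x^0·y^2 ↦ -1·X^0·Y^2·Z^0.
  monomial 2·x^0·y^1 ↦ 2·X^0·Y^1·Z^1.
  monomial 3·x^0·y^0 ↦ 3·X^0·Y^0·Z^2.
Collecting: F(X, Y, Z) = -2*X**2 + 3*X*Y + X*Z - Y**2 + 2*Y*Z + 3*Z**2.


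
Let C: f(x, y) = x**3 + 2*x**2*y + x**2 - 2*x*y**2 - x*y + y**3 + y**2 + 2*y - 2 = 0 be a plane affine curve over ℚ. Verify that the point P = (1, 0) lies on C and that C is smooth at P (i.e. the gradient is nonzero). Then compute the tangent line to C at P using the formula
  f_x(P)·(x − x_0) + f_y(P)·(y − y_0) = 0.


Tangent line at P: 5*x + 3*y - 5 = 0.

Step 1: f(1, 0) = 0, so P lies on C.
Step 2: partial derivatives
  f_x(x, y) = 3*x**2 + 4*x*y + 2*x - 2*y**2 - y, f_y(x, y) = 2*x**2 - 4*x*y - x + 3*y**2 + 2*y + 2.
  f_x(P) = 5, f_y(P) = 3 (gradient nonzero, so P is smooth).
Step 3: tangent line at P: 5·(x − 1) + 3·(y − 0) = 0.
Expanding: 5*x + 3*y - 5 = 0.


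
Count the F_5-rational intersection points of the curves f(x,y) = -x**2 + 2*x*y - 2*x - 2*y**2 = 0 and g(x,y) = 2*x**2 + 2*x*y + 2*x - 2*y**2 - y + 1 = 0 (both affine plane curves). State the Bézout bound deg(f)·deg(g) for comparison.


Common zeros: {(1, 3), (3, 0)}; count = 2; Bézout bound = 4.

deg(f) = 2, deg(g) = 2, so Bézout bound = 4.
Scan x ∈ F_5. For each x, list the y ∈ F_5 with f(x, y) ≡ 0 and those with g(x, y) ≡ 0 (mod 5); the common zeros in that column are the intersection.
  x = 0: f ≡ 0 at y ∈ {0}; g ≡ 0 at y ∈ {3, 4}; common: ∅.
  x = 1: f ≡ 0 at y ∈ {3}; g ≡ 0 at y ∈ {0, 3}; common: {3}.
  x = 2: f ≡ 0 at y ∈ ∅; g ≡ 0 at y ∈ ∅; common: ∅.
  x = 3: f ≡ 0 at y ∈ {0, 3}; g ≡ 0 at y ∈ {0}; common: {0}.
  x = 4: f ≡ 0 at y ∈ ∅; g ≡ 0 at y ∈ ∅; common: ∅.
Collecting: common zeros = {(1, 3), (3, 0)}, so the count is 2.
Comparison with the Bézout bound: 2 ≤ 4 = deg(f)·deg(g), as expected for curves with no common component (the affine F_5-count falls short of the bound because intersections may lie at infinity, over extension fields, or carry multiplicity).


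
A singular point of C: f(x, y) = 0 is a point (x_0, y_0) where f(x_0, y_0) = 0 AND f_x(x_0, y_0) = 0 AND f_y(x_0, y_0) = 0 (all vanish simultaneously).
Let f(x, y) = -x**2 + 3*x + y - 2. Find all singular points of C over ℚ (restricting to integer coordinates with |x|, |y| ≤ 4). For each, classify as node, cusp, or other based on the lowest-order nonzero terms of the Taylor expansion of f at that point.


No singular points in the scanned grid; C is smooth there.

Compute partial derivatives:
  f_x = 3 - 2*x.
  f_y = 1.
f_y = 1 is a nonzero constant, so f_y never vanishes: no point (x, y) can satisfy f = f_x = f_y = 0. In particular no (x, y) ∈ {−4, ..., 4}² is singular; the curve is smooth.


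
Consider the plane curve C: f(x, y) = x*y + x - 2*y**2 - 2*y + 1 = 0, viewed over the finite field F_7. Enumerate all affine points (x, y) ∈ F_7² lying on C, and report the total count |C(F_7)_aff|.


Affine F_7-points: {(4, 3), (4, 5), (5, 1), (5, 4), (6, 0), (6, 2)}; count = 6.

For each of the 49 pairs (x, y) ∈ F_7², evaluate f(x, y) mod 7. Record the zeros.
  x = 0: [0↦1, 1↦4, 2↦3, 3↦5, 4↦3, 5↦4, 6↦1]  zeros at y ∈ ∅
  x = 1: [0↦2, 1↦6, 2↦6, 3↦2, 4↦1, 5↦3, 6↦1]  zeros at y ∈ ∅
  x = 2: [0↦3, 1↦1, 2↦2, 3↦6, 4↦6, 5↦2, 6↦1]  zeros at y ∈ ∅
  x = 3: [0↦4, 1↦3, 2↦5, 3↦3, 4↦4, 5↦1, 6↦1]  zeros at y ∈ ∅
  x = 4: [0↦5, 1↦5, 2↦1, 3↦0, 4↦2, 5↦0, 6↦1]  zeros at y ∈ {3, 5}
  x = 5: [0↦6, 1↦0, 2↦4, 3↦4, 4↦0, 5↦6, 6↦1]  zeros at y ∈ {1, 4}
  x = 6: [0↦0, 1↦2, 2↦0, 3↦1, 4↦5, 5↦5, 6↦1]  zeros at y ∈ {0, 2}
Collecting zeros: affine points = {(4, 3), (4, 5), (5, 1), (5, 4), (6, 0), (6, 2)}.
Total count |C(F_7)_aff| = 6.


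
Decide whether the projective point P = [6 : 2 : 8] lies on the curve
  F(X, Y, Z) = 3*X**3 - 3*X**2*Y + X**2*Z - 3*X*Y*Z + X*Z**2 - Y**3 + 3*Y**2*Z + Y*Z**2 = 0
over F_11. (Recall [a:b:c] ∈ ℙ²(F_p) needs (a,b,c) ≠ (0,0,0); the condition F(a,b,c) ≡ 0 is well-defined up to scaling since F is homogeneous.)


F(6,2,8) ≡ 9 (mod 11); P is NOT on the curve.

Evaluate F(6, 2, 8) term-by-term (mod 11).
  3*X**3 ↦ 3·216·1·1 = 648
  -3*X**2*Y ↦ -3·36·2·1 = -216
  X**2*Z ↦ 1·36·1·8 = 288
  -3*X*Y*Z ↦ -3·6·2·8 = -288
  X*Z**2 ↦ 1·6·1·64 = 384
  -Y**3 ↦ -1·1·8·1 = -8
  3*Y**2*Z ↦ 3·1·4·8 = 96
  Y*Z**2 ↦ 1·1·2·64 = 128
Sum: F(6, 2, 8) = (648) + (-216) + (288) + (-288) + (384) + (-8) + (96) + (128) = 1032.
Reducing mod 11: 1032 ≡ 9 (mod 11).
Since F(a, b, c) ≡ 9 ≠ 0 (mod 11), P does NOT lie on the curve.


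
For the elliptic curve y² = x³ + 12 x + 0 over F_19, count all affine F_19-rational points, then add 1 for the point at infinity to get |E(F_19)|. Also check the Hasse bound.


Affine points = {(0, 0), (3, 5), (3, 14), (4, 6), (4, 13), (7, 3), (7, 16), (8, 0), (9, 1), (9, 18), (11, 0), (13, 4), (13, 15), (14, 9), (14, 10), (17, 5), (17, 14), (18, 5), (18, 14)}; affine count = 19; |E(F_19)| = 20.

Discriminant check: Δ ∝ 4a³ + 27b² = 4·12³ + 27·0² = 4·1728 + 27·0 ≡ 15 (mod 19). Nonzero ⇒ E is nonsingular.
For each x ∈ F_19, compute rhs = x³ + 12·x + 0 mod 19, then count y ∈ F_19 with y² ≡ rhs.
  x = 0: rhs = 0, matching y values: 0 (1 points).
  x = 1: rhs = 13, matching y values: none (0 points).
  x = 2: rhs = 13, matching y values: none (0 points).
  x = 3: rhs = 6, matching y values: 5, 14 (2 points).
  x = 4: rhs = 17, matching y values: 6, 13 (2 points).
  x = 5: rhs = 14, matching y values: none (0 points).
  x = 6: rhs = 3, matching y values: none (0 points).
  x = 7: rhs = 9, matching y values: 3, 16 (2 points).
  x = 8: rhs = 0, matching y values: 0 (1 points).
  x = 9: rhs = 1, matching y values: 1, 18 (2 points).
  x = 10: rhs = 18, matching y values: none (0 points).
  x = 11: rhs = 0, matching y values: 0 (1 points).
  x = 12: rhs = 10, matching y values: none (0 points).
  x = 13: rhs = 16, matching y values: 4, 15 (2 points).
  x = 14: rhs = 5, matching y values: 9, 10 (2 points).
  x = 15: rhs = 2, matching y values: none (0 points).
  x = 16: rhs = 13, matching y values: none (0 points).
  x = 17: rhs = 6, matching y values: 5, 14 (2 points).
  x = 18: rhs = 6, matching y values: 5, 14 (2 points).
Total affine count: 19.
Full point count |E(F_19)| = 19 + 1 = 20.
Hasse bound: |20 − (19+1)| = |0| = 0 ≤ 2√19 ≈ 8.7178 ✓.


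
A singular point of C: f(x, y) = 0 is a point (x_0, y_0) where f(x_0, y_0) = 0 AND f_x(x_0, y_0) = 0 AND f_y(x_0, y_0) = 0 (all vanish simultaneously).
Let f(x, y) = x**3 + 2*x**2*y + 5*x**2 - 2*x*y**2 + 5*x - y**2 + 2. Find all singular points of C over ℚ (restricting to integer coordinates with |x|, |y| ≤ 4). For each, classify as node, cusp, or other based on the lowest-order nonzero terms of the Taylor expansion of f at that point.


Singular points: {(-1, -1)}; classification: cusp.

Compute partial derivatives:
  f_x = 3*x**2 + 4*x*y + 10*x - 2*y**2 + 5.
  f_y = 2*x**2 - 4*x*y - 2*y.
Scan x_0 ∈ {−4, ..., 4}. For each x_0, f_y(x_0, y) is a polynomial in y; find its integer roots y ∈ {−4, ..., 4}, then test f_x and f at those candidates.
  x = -4: f_y(-4, y) = 14*y + 32; no integer root y with |y| ≤ 4.
  x = -3: f_y(-3, y) = 10*y + 18; no integer root y with |y| ≤ 4.
  x = -2: f_y(-2, y) = 6*y + 8; no integer root y with |y| ≤ 4.
  x = -1: f_y(-1, y) = 2*y + 2; vanishes at y ∈ {-1}. (-1, -1): f_x = 0, f = 0 — SINGULAR.
  x = 0: f_y(0, y) = -2*y; vanishes at y ∈ {0}. (0, 0): f_x = 5 ≠ 0.
  x = 1: f_y(1, y) = 2 - 6*y; no integer root y with |y| ≤ 4.
  x = 2: f_y(2, y) = 8 - 10*y; no integer root y with |y| ≤ 4.
  x = 3: f_y(3, y) = 18 - 14*y; no integer root y with |y| ≤ 4.
  x = 4: f_y(4, y) = 32 - 18*y; no integer root y with |y| ≤ 4.
Only singular point on the grid: (-1, -1).
Classify: substitute x = -1 + u, y = -1 + v and expand: f = u**3 + 2*u**2*v - 2*u*v**2 + v**2.
No constant or linear terms (consistent with a singular point). Quadratic part: v**2. Cubic part: u**3 + 2*u**2*v - 2*u*v**2.
The quadratic part v**2 is a perfect square, so there is a single (double) tangent line v = 0, i.e. y = -1. Restricting the cubic part to that line (v = 0) leaves u**3 ≠ 0, so f is not divisible by v and the branch is v² ≈ -u**3 to lowest order — this is a cusp.
Classification: cusp.


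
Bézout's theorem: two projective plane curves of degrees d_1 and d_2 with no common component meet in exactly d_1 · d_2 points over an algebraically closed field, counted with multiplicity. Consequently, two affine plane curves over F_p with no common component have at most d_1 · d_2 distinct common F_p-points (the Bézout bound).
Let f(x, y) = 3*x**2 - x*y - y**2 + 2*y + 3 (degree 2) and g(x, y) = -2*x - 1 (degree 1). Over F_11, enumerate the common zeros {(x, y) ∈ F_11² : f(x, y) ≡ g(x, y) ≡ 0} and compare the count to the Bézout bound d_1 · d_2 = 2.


Common zeros: ∅; count = 0; Bézout bound = 2.

deg(f) = 2, deg(g) = 1, so Bézout bound = 2.
Scan x ∈ F_11. For each x, list the y ∈ F_11 with f(x, y) ≡ 0 and those with g(x, y) ≡ 0 (mod 11); the common zeros in that column are the intersection.
  x = 0: f ≡ 0 at y ∈ {3, 10}; g ≡ 0 at y ∈ ∅; common: ∅.
  x = 1: f ≡ 0 at y ∈ {3, 9}; g ≡ 0 at y ∈ ∅; common: ∅.
  x = 2: f ≡ 0 at y ∈ {2, 9}; g ≡ 0 at y ∈ ∅; common: ∅.
  x = 3: f ≡ 0 at y ∈ {5}; g ≡ 0 at y ∈ ∅; common: ∅.
  x = 4: f ≡ 0 at y ∈ ∅; g ≡ 0 at y ∈ ∅; common: ∅.
  x = 5: f ≡ 0 at y ∈ ∅; g ≡ 0 at y ∈ {0, 1, 2, 3, 4, 5, 6, 7, 8, 9, 10}; common: ∅.
  x = 6: f ≡ 0 at y ∈ {2, 5}; g ≡ 0 at y ∈ ∅; common: ∅.
  x = 7: f ≡ 0 at y ∈ {7, 10}; g ≡ 0 at y ∈ ∅; common: ∅.
  x = 8: f ≡ 0 at y ∈ ∅; g ≡ 0 at y ∈ ∅; common: ∅.
  x = 9: f ≡ 0 at y ∈ ∅; g ≡ 0 at y ∈ ∅; common: ∅.
  x = 10: f ≡ 0 at y ∈ {7}; g ≡ 0 at y ∈ ∅; common: ∅.
Collecting: common zeros = ∅, so the count is 0.
Comparison with the Bézout bound: 0 ≤ 2 = deg(f)·deg(g), as expected for curves with no common component (the affine F_11-count falls short of the bound because intersections may lie at infinity, over extension fields, or carry multiplicity).


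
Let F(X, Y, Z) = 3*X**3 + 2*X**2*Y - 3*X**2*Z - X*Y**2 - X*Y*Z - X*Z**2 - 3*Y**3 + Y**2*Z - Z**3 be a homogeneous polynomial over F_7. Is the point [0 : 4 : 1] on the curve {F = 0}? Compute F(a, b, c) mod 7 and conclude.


F(0,4,1) ≡ 5 (mod 7); P is NOT on the curve.

Evaluate F(0, 4, 1) term-by-term (mod 7).
  3*X**3 ↦ 3·0·1·1 = 0
  2*X**2*Y ↦ 2·0·4·1 = 0
  -3*X**2*Z ↦ -3·0·1·1 = 0
  -X*Y**2 ↦ -1·0·16·1 = 0
  -X*Y*Z ↦ -1·0·4·1 = 0
  -X*Z**2 ↦ -1·0·1·1 = 0
  -3*Y**3 ↦ -3·1·64·1 = -192
  Y**2*Z ↦ 1·1·16·1 = 16
  -Z**3 ↦ -1·1·1·1 = -1
Sum: F(0, 4, 1) = (0) + (0) + (0) + (0) + (0) + (0) + (-192) + (16) + (-1) = -177.
Reducing mod 7: -177 ≡ 5 (mod 7).
Since F(a, b, c) ≡ 5 ≠ 0 (mod 7), P does NOT lie on the curve.


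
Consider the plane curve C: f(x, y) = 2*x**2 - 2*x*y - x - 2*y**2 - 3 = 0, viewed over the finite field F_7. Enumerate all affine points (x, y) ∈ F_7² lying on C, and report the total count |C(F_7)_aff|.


Affine F_7-points: {(0, 3), (0, 4), (1, 2), (1, 4), (5, 0), (5, 2), (6, 0), (6, 1)}; count = 8.

For each of the 49 pairs (x, y) ∈ F_7², evaluate f(x, y) mod 7. Record the zeros.
  x = 0: [0↦4, 1↦2, 2↦3, 3↦0, 4↦0, 5↦3, 6↦2]  zeros at y ∈ {3, 4}
  x = 1: [0↦5, 1↦1, 2↦0, 3↦2, 4↦0, 5↦1, 6↦5]  zeros at y ∈ {2, 4}
  x = 2: [0↦3, 1↦4, 2↦1, 3↦1, 4↦4, 5↦3, 6↦5]  zeros at y ∈ ∅
  x = 3: [0↦5, 1↦4, 2↦6, 3↦4, 4↦5, 5↦2, 6↦2]  zeros at y ∈ ∅
  x = 4: [0↦4, 1↦1, 2↦1, 3↦4, 4↦3, 5↦5, 6↦3]  zeros at y ∈ ∅
  x = 5: [0↦0, 1↦2, 2↦0, 3↦1, 4↦5, 5↦5, 6↦1]  zeros at y ∈ {0, 2}
  x = 6: [0↦0, 1↦0, 2↦3, 3↦2, 4↦4, 5↦2, 6↦3]  zeros at y ∈ {0, 1}
Collecting zeros: affine points = {(0, 3), (0, 4), (1, 2), (1, 4), (5, 0), (5, 2), (6, 0), (6, 1)}.
Total count |C(F_7)_aff| = 8.


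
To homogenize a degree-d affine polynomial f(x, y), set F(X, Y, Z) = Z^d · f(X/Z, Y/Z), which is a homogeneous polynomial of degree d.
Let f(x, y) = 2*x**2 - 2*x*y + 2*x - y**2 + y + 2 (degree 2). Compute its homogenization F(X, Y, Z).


F(X, Y, Z) = 2*X**2 - 2*X*Y + 2*X*Z - Y**2 + Y*Z + 2*Z**2

deg(f) = 2.
Substitute x = X/Z, y = Y/Z into f, then multiply by Z^2.
  monomial 2·x^2·y^0 ↦ 2·X^2·Y^0·Z^0.
  monomial -2·x^1·y^1 ↦ -2·X^1·Y^1·Z^0.
  monomial 2·x^1·y^0 ↦ 2·X^1·Y^0·Z^1.
  monomial -1·x^0·y^2 ↦ -1·X^0·Y^2·Z^0.
  monomial 1·x^0·y^1 ↦ 1·X^0·Y^1·Z^1.
  monomial 2·x^0·y^0 ↦ 2·X^0·Y^0·Z^2.
Collecting: F(X, Y, Z) = 2*X**2 - 2*X*Y + 2*X*Z - Y**2 + Y*Z + 2*Z**2.


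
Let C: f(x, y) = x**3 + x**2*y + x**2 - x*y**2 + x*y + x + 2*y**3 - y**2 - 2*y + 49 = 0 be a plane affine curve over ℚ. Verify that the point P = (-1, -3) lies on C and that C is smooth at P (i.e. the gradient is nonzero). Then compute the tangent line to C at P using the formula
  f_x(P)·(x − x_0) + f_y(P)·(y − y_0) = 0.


Tangent line at P: -4*x + 52*y + 152 = 0.

Step 1: f(-1, -3) = 0, so P lies on C.
Step 2: partial derivatives
  f_x(x, y) = 3*x**2 + 2*x*y + 2*x - y**2 + y + 1, f_y(x, y) = x**2 - 2*x*y + x + 6*y**2 - 2*y - 2.
  f_x(P) = -4, f_y(P) = 52 (gradient nonzero, so P is smooth).
Step 3: tangent line at P: -4·(x − -1) + 52·(y − -3) = 0.
Expanding: -4*x + 52*y + 152 = 0.


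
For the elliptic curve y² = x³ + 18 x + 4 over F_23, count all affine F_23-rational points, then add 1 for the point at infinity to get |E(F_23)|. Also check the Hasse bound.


Affine points = {(0, 2), (0, 21), (1, 0), (2, 5), (2, 18), (3, 4), (3, 19), (4, 5), (4, 18), (5, 9), (5, 14), (6, 11), (6, 12), (7, 6), (7, 17), (8, 4), (8, 19), (12, 4), (12, 19), (16, 8), (16, 15), (17, 5), (17, 18), (19, 11), (19, 12), (21, 11), (21, 12), (22, 10), (22, 13)}; affine count = 29; |E(F_23)| = 30.

Discriminant check: Δ ∝ 4a³ + 27b² = 4·18³ + 27·4² = 4·5832 + 27·16 ≡ 1 (mod 23). Nonzero ⇒ E is nonsingular.
For each x ∈ F_23, compute rhs = x³ + 18·x + 4 mod 23, then count y ∈ F_23 with y² ≡ rhs.
  x = 0: rhs = 4, matching y values: 2, 21 (2 points).
  x = 1: rhs = 0, matching y values: 0 (1 points).
  x = 2: rhs = 2, matching y values: 5, 18 (2 points).
  x = 3: rhs = 16, matching y values: 4, 19 (2 points).
  x = 4: rhs = 2, matching y values: 5, 18 (2 points).
  x = 5: rhs = 12, matching y values: 9, 14 (2 points).
  x = 6: rhs = 6, matching y values: 11, 12 (2 points).
  x = 7: rhs = 13, matching y values: 6, 17 (2 points).
  x = 8: rhs = 16, matching y values: 4, 19 (2 points).
  x = 9: rhs = 21, matching y values: none (0 points).
  x = 10: rhs = 11, matching y values: none (0 points).
  x = 11: rhs = 15, matching y values: none (0 points).
  x = 12: rhs = 16, matching y values: 4, 19 (2 points).
  x = 13: rhs = 20, matching y values: none (0 points).
  x = 14: rhs = 10, matching y values: none (0 points).
  x = 15: rhs = 15, matching y values: none (0 points).
  x = 16: rhs = 18, matching y values: 8, 15 (2 points).
  x = 17: rhs = 2, matching y values: 5, 18 (2 points).
  x = 18: rhs = 19, matching y values: none (0 points).
  x = 19: rhs = 6, matching y values: 11, 12 (2 points).
  x = 20: rhs = 15, matching y values: none (0 points).
  x = 21: rhs = 6, matching y values: 11, 12 (2 points).
  x = 22: rhs = 8, matching y values: 10, 13 (2 points).
Total affine count: 29.
Full point count |E(F_23)| = 29 + 1 = 30.
Hasse bound: |30 − (23+1)| = |6| = 6 ≤ 2√23 ≈ 9.5917 ✓.


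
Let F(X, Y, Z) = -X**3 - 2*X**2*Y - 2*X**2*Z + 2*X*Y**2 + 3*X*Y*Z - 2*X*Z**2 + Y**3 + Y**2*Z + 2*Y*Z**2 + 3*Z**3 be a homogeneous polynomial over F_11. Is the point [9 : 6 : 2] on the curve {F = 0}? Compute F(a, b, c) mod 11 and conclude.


F(9,6,2) ≡ 5 (mod 11); P is NOT on the curve.

Evaluate F(9, 6, 2) term-by-term (mod 11).
  -X**3 ↦ -1·729·1·1 = -729
  -2*X**2*Y ↦ -2·81·6·1 = -972
  -2*X**2*Z ↦ -2·81·1·2 = -324
  2*X*Y**2 ↦ 2·9·36·1 = 648
  3*X*Y*Z ↦ 3·9·6·2 = 324
  -2*X*Z**2 ↦ -2·9·1·4 = -72
  Y**3 ↦ 1·1·216·1 = 216
  Y**2*Z ↦ 1·1·36·2 = 72
  2*Y*Z**2 ↦ 2·1·6·4 = 48
  3*Z**3 ↦ 3·1·1·8 = 24
Sum: F(9, 6, 2) = (-729) + (-972) + (-324) + (648) + (324) + (-72) + (216) + (72) + (48) + (24) = -765.
Reducing mod 11: -765 ≡ 5 (mod 11).
Since F(a, b, c) ≡ 5 ≠ 0 (mod 11), P does NOT lie on the curve.


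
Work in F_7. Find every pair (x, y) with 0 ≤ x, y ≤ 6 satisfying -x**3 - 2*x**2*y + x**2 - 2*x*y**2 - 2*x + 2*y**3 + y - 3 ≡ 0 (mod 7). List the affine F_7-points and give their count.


Affine F_7-points: {(0, 1), (0, 5), (1, 3), (2, 3), (3, 4), (6, 3)}; count = 6.

For each of the 49 pairs (x, y) ∈ F_7², evaluate f(x, y) mod 7. Record the zeros.
  x = 0: [0↦4, 1↦0, 2↦1, 3↦5, 4↦3, 5↦0, 6↦1]  zeros at y ∈ {1, 5}
  x = 1: [0↦2, 1↦1, 2↦1, 3↦0, 4↦3, 5↦1, 6↦6]  zeros at y ∈ {3}
  x = 2: [0↦3, 1↦1, 2↦3, 3↦0, 4↦4, 5↦6, 6↦4]  zeros at y ∈ {3}
  x = 3: [0↦1, 1↦1, 2↦1, 3↦6, 4↦0, 5↦2, 6↦3]  zeros at y ∈ {4}
  x = 4: [0↦4, 1↦2, 2↦3, 3↦5, 4↦6, 5↦4, 6↦4]  zeros at y ∈ ∅
  x = 5: [0↦6, 1↦5, 2↦3, 3↦5, 4↦2, 5↦6, 6↦1]  zeros at y ∈ ∅
  x = 6: [0↦1, 1↦4, 2↦2, 3↦0, 4↦3, 5↦2, 6↦2]  zeros at y ∈ {3}
Collecting zeros: affine points = {(0, 1), (0, 5), (1, 3), (2, 3), (3, 4), (6, 3)}.
Total count |C(F_7)_aff| = 6.


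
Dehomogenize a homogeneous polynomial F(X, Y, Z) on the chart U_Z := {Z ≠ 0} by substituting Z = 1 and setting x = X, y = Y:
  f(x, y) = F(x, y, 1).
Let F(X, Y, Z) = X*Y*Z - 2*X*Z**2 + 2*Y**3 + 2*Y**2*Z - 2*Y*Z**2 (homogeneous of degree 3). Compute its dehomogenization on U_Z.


f(x, y) = x*y - 2*x + 2*y**3 + 2*y**2 - 2*y

On U_Z we set Z = 1. Each monomial c·X^i·Y^j·Z^k in F becomes c·x^i·y^j·1^k = c·x^i·y^j.
Substituting Z = 1: F(X, Y, 1) = x*y - 2*x + 2*y**3 + 2*y**2 - 2*y.
Note: deg(f) ≤ deg(F) = 3; strict inequality happens when F is divisible by Z (lost terms).


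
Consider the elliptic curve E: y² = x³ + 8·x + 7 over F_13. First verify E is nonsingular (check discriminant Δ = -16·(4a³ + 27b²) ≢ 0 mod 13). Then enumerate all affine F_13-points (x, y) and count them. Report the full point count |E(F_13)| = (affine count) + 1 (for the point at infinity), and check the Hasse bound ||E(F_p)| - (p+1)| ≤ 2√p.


Affine points = {(1, 4), (1, 9), (4, 5), (4, 8), (5, 4), (5, 9), (7, 4), (7, 9), (11, 3), (11, 10)}; affine count = 10; |E(F_13)| = 11.

Discriminant check: Δ ∝ 4a³ + 27b² = 4·8³ + 27·7² = 4·512 + 27·49 ≡ 4 (mod 13). Nonzero ⇒ E is nonsingular.
For each x ∈ F_13, compute rhs = x³ + 8·x + 7 mod 13, then count y ∈ F_13 with y² ≡ rhs.
  x = 0: rhs = 7, matching y values: none (0 points).
  x = 1: rhs = 3, matching y values: 4, 9 (2 points).
  x = 2: rhs = 5, matching y values: none (0 points).
  x = 3: rhs = 6, matching y values: none (0 points).
  x = 4: rhs = 12, matching y values: 5, 8 (2 points).
  x = 5: rhs = 3, matching y values: 4, 9 (2 points).
  x = 6: rhs = 11, matching y values: none (0 points).
  x = 7: rhs = 3, matching y values: 4, 9 (2 points).
  x = 8: rhs = 11, matching y values: none (0 points).
  x = 9: rhs = 2, matching y values: none (0 points).
  x = 10: rhs = 8, matching y values: none (0 points).
  x = 11: rhs = 9, matching y values: 3, 10 (2 points).
  x = 12: rhs = 11, matching y values: none (0 points).
Total affine count: 10.
Full point count |E(F_13)| = 10 + 1 = 11.
Hasse bound: |11 − (13+1)| = |-3| = 3 ≤ 2√13 ≈ 7.2111 ✓.


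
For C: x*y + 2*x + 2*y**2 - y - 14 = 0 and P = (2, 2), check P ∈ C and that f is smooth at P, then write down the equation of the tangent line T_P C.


Tangent line at P: 4*x + 9*y - 26 = 0.

Step 1: f(2, 2) = 0, so P lies on C.
Step 2: partial derivatives
  f_x(x, y) = y + 2, f_y(x, y) = x + 4*y - 1.
  f_x(P) = 4, f_y(P) = 9 (gradient nonzero, so P is smooth).
Step 3: tangent line at P: 4·(x − 2) + 9·(y − 2) = 0.
Expanding: 4*x + 9*y - 26 = 0.


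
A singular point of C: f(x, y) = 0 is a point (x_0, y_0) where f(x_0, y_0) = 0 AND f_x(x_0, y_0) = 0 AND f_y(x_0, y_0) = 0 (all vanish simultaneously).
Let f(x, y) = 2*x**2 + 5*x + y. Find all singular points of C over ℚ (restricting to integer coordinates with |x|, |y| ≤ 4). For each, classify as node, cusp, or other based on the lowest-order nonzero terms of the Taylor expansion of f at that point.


No singular points in the scanned grid; C is smooth there.

Compute partial derivatives:
  f_x = 4*x + 5.
  f_y = 1.
f_y = 1 is a nonzero constant, so f_y never vanishes: no point (x, y) can satisfy f = f_x = f_y = 0. In particular no (x, y) ∈ {−4, ..., 4}² is singular; the curve is smooth.


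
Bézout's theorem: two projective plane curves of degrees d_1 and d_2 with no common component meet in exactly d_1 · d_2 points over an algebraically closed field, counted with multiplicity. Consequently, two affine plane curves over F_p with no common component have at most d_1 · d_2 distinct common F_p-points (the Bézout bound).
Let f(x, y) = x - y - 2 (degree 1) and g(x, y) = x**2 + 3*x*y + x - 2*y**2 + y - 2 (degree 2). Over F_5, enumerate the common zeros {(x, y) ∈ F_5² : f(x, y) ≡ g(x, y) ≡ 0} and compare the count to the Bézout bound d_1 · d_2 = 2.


Common zeros: ∅; count = 0; Bézout bound = 2.

deg(f) = 1, deg(g) = 2, so Bézout bound = 2.
Scan x ∈ F_5. For each x, list the y ∈ F_5 with f(x, y) ≡ 0 and those with g(x, y) ≡ 0 (mod 5); the common zeros in that column are the intersection.
  x = 0: f ≡ 0 at y ∈ {3}; g ≡ 0 at y ∈ {4}; common: ∅.
  x = 1: f ≡ 0 at y ∈ {4}; g ≡ 0 at y ∈ {0, 2}; common: ∅.
  x = 2: f ≡ 0 at y ∈ {0}; g ≡ 0 at y ∈ {2, 4}; common: ∅.
  x = 3: f ≡ 0 at y ∈ {1}; g ≡ 0 at y ∈ {0}; common: ∅.
  x = 4: f ≡ 0 at y ∈ {2}; g ≡ 0 at y ∈ ∅; common: ∅.
Collecting: common zeros = ∅, so the count is 0.
Comparison with the Bézout bound: 0 ≤ 2 = deg(f)·deg(g), as expected for curves with no common component (the affine F_5-count falls short of the bound because intersections may lie at infinity, over extension fields, or carry multiplicity).


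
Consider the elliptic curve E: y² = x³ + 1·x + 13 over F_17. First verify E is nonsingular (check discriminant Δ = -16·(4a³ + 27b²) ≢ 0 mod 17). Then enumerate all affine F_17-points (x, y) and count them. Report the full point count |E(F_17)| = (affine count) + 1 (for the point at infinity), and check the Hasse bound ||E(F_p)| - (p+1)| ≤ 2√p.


Affine points = {(0, 8), (0, 9), (1, 7), (1, 10), (3, 3), (3, 14), (4, 8), (4, 9), (12, 6), (12, 11), (13, 8), (13, 9), (14, 0)}; affine count = 13; |E(F_17)| = 14.

Discriminant check: Δ ∝ 4a³ + 27b² = 4·1³ + 27·13² = 4·1 + 27·169 ≡ 11 (mod 17). Nonzero ⇒ E is nonsingular.
For each x ∈ F_17, compute rhs = x³ + 1·x + 13 mod 17, then count y ∈ F_17 with y² ≡ rhs.
  x = 0: rhs = 13, matching y values: 8, 9 (2 points).
  x = 1: rhs = 15, matching y values: 7, 10 (2 points).
  x = 2: rhs = 6, matching y values: none (0 points).
  x = 3: rhs = 9, matching y values: 3, 14 (2 points).
  x = 4: rhs = 13, matching y values: 8, 9 (2 points).
  x = 5: rhs = 7, matching y values: none (0 points).
  x = 6: rhs = 14, matching y values: none (0 points).
  x = 7: rhs = 6, matching y values: none (0 points).
  x = 8: rhs = 6, matching y values: none (0 points).
  x = 9: rhs = 3, matching y values: none (0 points).
  x = 10: rhs = 3, matching y values: none (0 points).
  x = 11: rhs = 12, matching y values: none (0 points).
  x = 12: rhs = 2, matching y values: 6, 11 (2 points).
  x = 13: rhs = 13, matching y values: 8, 9 (2 points).
  x = 14: rhs = 0, matching y values: 0 (1 points).
  x = 15: rhs = 3, matching y values: none (0 points).
  x = 16: rhs = 11, matching y values: none (0 points).
Total affine count: 13.
Full point count |E(F_17)| = 13 + 1 = 14.
Hasse bound: |14 − (17+1)| = |-4| = 4 ≤ 2√17 ≈ 8.2462 ✓.


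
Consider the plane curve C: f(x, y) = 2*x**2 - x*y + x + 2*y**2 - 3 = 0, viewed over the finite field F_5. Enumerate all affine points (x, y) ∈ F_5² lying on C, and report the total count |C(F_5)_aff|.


Affine F_5-points: {(0, 2), (0, 3), (1, 0), (1, 3), (3, 2)}; count = 5.

For each of the 25 pairs (x, y) ∈ F_5², evaluate f(x, y) mod 5. Record the zeros.
  x = 0: [0↦2, 1↦4, 2↦0, 3↦0, 4↦4]  zeros at y ∈ {2, 3}
  x = 1: [0↦0, 1↦1, 2↦1, 3↦0, 4↦3]  zeros at y ∈ {0, 3}
  x = 2: [0↦2, 1↦2, 2↦1, 3↦4, 4↦1]  zeros at y ∈ ∅
  x = 3: [0↦3, 1↦2, 2↦0, 3↦2, 4↦3]  zeros at y ∈ {2}
  x = 4: [0↦3, 1↦1, 2↦3, 3↦4, 4↦4]  zeros at y ∈ ∅
Collecting zeros: affine points = {(0, 2), (0, 3), (1, 0), (1, 3), (3, 2)}.
Total count |C(F_5)_aff| = 5.


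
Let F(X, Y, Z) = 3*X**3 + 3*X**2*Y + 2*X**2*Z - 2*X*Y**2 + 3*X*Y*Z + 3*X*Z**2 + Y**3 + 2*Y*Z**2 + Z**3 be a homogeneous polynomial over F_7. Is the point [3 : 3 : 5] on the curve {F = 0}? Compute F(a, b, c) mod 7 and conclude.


F(3,3,5) ≡ 6 (mod 7); P is NOT on the curve.

Evaluate F(3, 3, 5) term-by-term (mod 7).
  3*X**3 ↦ 3·27·1·1 = 81
  3*X**2*Y ↦ 3·9·3·1 = 81
  2*X**2*Z ↦ 2·9·1·5 = 90
  -2*X*Y**2 ↦ -2·3·9·1 = -54
  3*X*Y*Z ↦ 3·3·3·5 = 135
  3*X*Z**2 ↦ 3·3·1·25 = 225
  Y**3 ↦ 1·1·27·1 = 27
  2*Y*Z**2 ↦ 2·1·3·25 = 150
  Z**3 ↦ 1·1·1·125 = 125
Sum: F(3, 3, 5) = (81) + (81) + (90) + (-54) + (135) + (225) + (27) + (150) + (125) = 860.
Reducing mod 7: 860 ≡ 6 (mod 7).
Since F(a, b, c) ≡ 6 ≠ 0 (mod 7), P does NOT lie on the curve.


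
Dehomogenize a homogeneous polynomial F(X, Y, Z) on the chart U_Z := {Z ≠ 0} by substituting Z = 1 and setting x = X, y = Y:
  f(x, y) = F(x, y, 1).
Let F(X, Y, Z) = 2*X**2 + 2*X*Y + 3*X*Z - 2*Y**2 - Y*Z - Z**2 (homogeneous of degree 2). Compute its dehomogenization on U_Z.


f(x, y) = 2*x**2 + 2*x*y + 3*x - 2*y**2 - y - 1

On U_Z we set Z = 1. Each monomial c·X^i·Y^j·Z^k in F becomes c·x^i·y^j·1^k = c·x^i·y^j.
Substituting Z = 1: F(X, Y, 1) = 2*x**2 + 2*x*y + 3*x - 2*y**2 - y - 1.
Note: deg(f) ≤ deg(F) = 2; strict inequality happens when F is divisible by Z (lost terms).


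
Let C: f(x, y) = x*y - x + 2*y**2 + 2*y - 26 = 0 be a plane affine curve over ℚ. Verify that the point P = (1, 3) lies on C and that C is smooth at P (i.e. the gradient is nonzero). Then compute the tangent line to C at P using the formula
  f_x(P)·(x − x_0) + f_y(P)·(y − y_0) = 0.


Tangent line at P: 2*x + 15*y - 47 = 0.

Step 1: f(1, 3) = 0, so P lies on C.
Step 2: partial derivatives
  f_x(x, y) = y - 1, f_y(x, y) = x + 4*y + 2.
  f_x(P) = 2, f_y(P) = 15 (gradient nonzero, so P is smooth).
Step 3: tangent line at P: 2·(x − 1) + 15·(y − 3) = 0.
Expanding: 2*x + 15*y - 47 = 0.


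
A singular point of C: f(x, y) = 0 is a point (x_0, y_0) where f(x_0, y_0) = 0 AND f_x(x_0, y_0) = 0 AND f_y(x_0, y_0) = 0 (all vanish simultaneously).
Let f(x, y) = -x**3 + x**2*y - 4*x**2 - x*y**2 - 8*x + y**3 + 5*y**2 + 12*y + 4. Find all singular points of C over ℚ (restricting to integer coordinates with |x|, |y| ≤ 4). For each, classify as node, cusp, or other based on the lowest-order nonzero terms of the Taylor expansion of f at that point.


Singular points: {(-2, -2)}; classification: cusp.

Compute partial derivatives:
  f_x = -3*x**2 + 2*x*y - 8*x - y**2 - 8.
  f_y = x**2 - 2*x*y + 3*y**2 + 10*y + 12.
Scan x_0 ∈ {−4, ..., 4}. For each x_0, f_y(x_0, y) is a polynomial in y; find its integer roots y ∈ {−4, ..., 4}, then test f_x and f at those candidates.
  x = -4: f_y(-4, y) = 3*y**2 + 18*y + 28; no integer root y with |y| ≤ 4.
  x = -3: f_y(-3, y) = 3*y**2 + 16*y + 21; vanishes at y ∈ {-3}. (-3, -3): f_x = -2 ≠ 0.
  x = -2: f_y(-2, y) = 3*y**2 + 14*y + 16; vanishes at y ∈ {-2}. (-2, -2): f_x = 0, f = 0 — SINGULAR.
  x = -1: f_y(-1, y) = 3*y**2 + 12*y + 13; no integer root y with |y| ≤ 4.
  x = 0: f_y(0, y) = 3*y**2 + 10*y + 12; no integer root y with |y| ≤ 4.
  x = 1: f_y(1, y) = 3*y**2 + 8*y + 13; no integer root y with |y| ≤ 4.
  x = 2: f_y(2, y) = 3*y**2 + 6*y + 16; no integer root y with |y| ≤ 4.
  x = 3: f_y(3, y) = 3*y**2 + 4*y + 21; no integer root y with |y| ≤ 4.
  x = 4: f_y(4, y) = 3*y**2 + 2*y + 28; no integer root y with |y| ≤ 4.
Only singular point on the grid: (-2, -2).
Classify: substitute x = -2 + u, y = -2 + v and expand: f = -u**3 + u**2*v - u*v**2 + v**3 + v**2.
No constant or linear terms (consistent with a singular point). Quadratic part: v**2. Cubic part: -u**3 + u**2*v - u*v**2 + v**3.
The quadratic part v**2 is a perfect square, so there is a single (double) tangent line v = 0, i.e. y = -2. Restricting the cubic part to that line (v = 0) leaves -u**3 ≠ 0, so f is not divisible by v and the branch is v² ≈ u**3 to lowest order — this is a cusp.
Classification: cusp.


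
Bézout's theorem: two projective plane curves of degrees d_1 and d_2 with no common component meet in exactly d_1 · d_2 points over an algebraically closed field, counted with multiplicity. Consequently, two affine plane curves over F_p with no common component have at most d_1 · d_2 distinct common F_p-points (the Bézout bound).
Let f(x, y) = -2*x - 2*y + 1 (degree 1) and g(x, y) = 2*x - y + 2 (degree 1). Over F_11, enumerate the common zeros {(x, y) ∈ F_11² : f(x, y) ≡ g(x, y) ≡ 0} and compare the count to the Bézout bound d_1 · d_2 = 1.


Common zeros: {(5, 1)}; count = 1; Bézout bound = 1.

deg(f) = 1, deg(g) = 1, so Bézout bound = 1.
Scan x ∈ F_11. For each x, list the y ∈ F_11 with f(x, y) ≡ 0 and those with g(x, y) ≡ 0 (mod 11); the common zeros in that column are the intersection.
  x = 0: f ≡ 0 at y ∈ {6}; g ≡ 0 at y ∈ {2}; common: ∅.
  x = 1: f ≡ 0 at y ∈ {5}; g ≡ 0 at y ∈ {4}; common: ∅.
  x = 2: f ≡ 0 at y ∈ {4}; g ≡ 0 at y ∈ {6}; common: ∅.
  x = 3: f ≡ 0 at y ∈ {3}; g ≡ 0 at y ∈ {8}; common: ∅.
  x = 4: f ≡ 0 at y ∈ {2}; g ≡ 0 at y ∈ {10}; common: ∅.
  x = 5: f ≡ 0 at y ∈ {1}; g ≡ 0 at y ∈ {1}; common: {1}.
  x = 6: f ≡ 0 at y ∈ {0}; g ≡ 0 at y ∈ {3}; common: ∅.
  x = 7: f ≡ 0 at y ∈ {10}; g ≡ 0 at y ∈ {5}; common: ∅.
  x = 8: f ≡ 0 at y ∈ {9}; g ≡ 0 at y ∈ {7}; common: ∅.
  x = 9: f ≡ 0 at y ∈ {8}; g ≡ 0 at y ∈ {9}; common: ∅.
  x = 10: f ≡ 0 at y ∈ {7}; g ≡ 0 at y ∈ {0}; common: ∅.
Collecting: common zeros = {(5, 1)}, so the count is 1.
Comparison with the Bézout bound: 1 ≤ 1 = deg(f)·deg(g), as expected for curves with no common component (the bound is attained).


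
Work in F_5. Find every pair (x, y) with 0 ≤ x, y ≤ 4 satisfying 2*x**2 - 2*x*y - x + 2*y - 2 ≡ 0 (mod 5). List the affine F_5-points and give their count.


Affine F_5-points: {(0, 1), (2, 2), (3, 2), (4, 1)}; count = 4.

For each of the 25 pairs (x, y) ∈ F_5², evaluate f(x, y) mod 5. Record the zeros.
  x = 0: [0↦3, 1↦0, 2↦2, 3↦4, 4↦1]  zeros at y ∈ {1}
  x = 1: [0↦4, 1↦4, 2↦4, 3↦4, 4↦4]  zeros at y ∈ ∅
  x = 2: [0↦4, 1↦2, 2↦0, 3↦3, 4↦1]  zeros at y ∈ {2}
  x = 3: [0↦3, 1↦4, 2↦0, 3↦1, 4↦2]  zeros at y ∈ {2}
  x = 4: [0↦1, 1↦0, 2↦4, 3↦3, 4↦2]  zeros at y ∈ {1}
Collecting zeros: affine points = {(0, 1), (2, 2), (3, 2), (4, 1)}.
Total count |C(F_5)_aff| = 4.


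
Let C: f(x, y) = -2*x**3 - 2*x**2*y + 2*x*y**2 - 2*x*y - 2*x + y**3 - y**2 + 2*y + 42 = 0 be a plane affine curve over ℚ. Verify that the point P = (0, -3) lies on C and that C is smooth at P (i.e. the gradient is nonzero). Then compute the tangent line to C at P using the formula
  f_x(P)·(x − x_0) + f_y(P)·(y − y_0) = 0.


Tangent line at P: 22*x + 35*y + 105 = 0.

Step 1: f(0, -3) = 0, so P lies on C.
Step 2: partial derivatives
  f_x(x, y) = -6*x**2 - 4*x*y + 2*y**2 - 2*y - 2, f_y(x, y) = -2*x**2 + 4*x*y - 2*x + 3*y**2 - 2*y + 2.
  f_x(P) = 22, f_y(P) = 35 (gradient nonzero, so P is smooth).
Step 3: tangent line at P: 22·(x − 0) + 35·(y − -3) = 0.
Expanding: 22*x + 35*y + 105 = 0.


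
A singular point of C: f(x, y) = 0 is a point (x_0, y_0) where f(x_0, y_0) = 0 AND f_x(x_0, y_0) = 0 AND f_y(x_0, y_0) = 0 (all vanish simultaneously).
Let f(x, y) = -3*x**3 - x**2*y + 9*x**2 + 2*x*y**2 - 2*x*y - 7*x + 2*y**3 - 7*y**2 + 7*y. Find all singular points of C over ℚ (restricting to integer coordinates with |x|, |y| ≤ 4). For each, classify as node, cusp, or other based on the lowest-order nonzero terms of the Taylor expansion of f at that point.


Singular points: {(1, 1)}; classification: node.

Compute partial derivatives:
  f_x = -9*x**2 - 2*x*y + 18*x + 2*y**2 - 2*y - 7.
  f_y = -x**2 + 4*x*y - 2*x + 6*y**2 - 14*y + 7.
Scan x_0 ∈ {−4, ..., 4}. For each x_0, f_y(x_0, y) is a polynomial in y; find its integer roots y ∈ {−4, ..., 4}, then test f_x and f at those candidates.
  x = -4: f_y(-4, y) = 6*y**2 - 30*y - 1; no integer root y with |y| ≤ 4.
  x = -3: f_y(-3, y) = 6*y**2 - 26*y + 4; no integer root y with |y| ≤ 4.
  x = -2: f_y(-2, y) = 6*y**2 - 22*y + 7; no integer root y with |y| ≤ 4.
  x = -1: f_y(-1, y) = 6*y**2 - 18*y + 8; no integer root y with |y| ≤ 4.
  x = 0: f_y(0, y) = 6*y**2 - 14*y + 7; no integer root y with |y| ≤ 4.
  x = 1: f_y(1, y) = 6*y**2 - 10*y + 4; vanishes at y ∈ {1}. (1, 1): f_x = 0, f = 0 — SINGULAR.
  x = 2: f_y(2, y) = 6*y**2 - 6*y - 1; no integer root y with |y| ≤ 4.
  x = 3: f_y(3, y) = 6*y**2 - 2*y - 8; vanishes at y ∈ {-1}. (3, -1): f_x = -24 ≠ 0.
  x = 4: f_y(4, y) = 6*y**2 + 2*y - 17; no integer root y with |y| ≤ 4.
Only singular point on the grid: (1, 1).
Classify: substitute x = 1 + u, y = 1 + v and expand: f = -3*u**3 - u**2*v - u**2 + 2*u*v**2 + 2*v**3 + v**2.
No constant or linear terms (consistent with a singular point). Quadratic part: -u**2 + v**2. Cubic part: -3*u**3 - u**2*v + 2*u*v**2 + 2*v**3.
The quadratic part v**2 - u**2 = (v − u)(v + u) splits into two distinct linear factors, so there are two distinct tangent lines y − 1 = ±(x − 1) — this is a node (ordinary double point).
Classification: node.
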